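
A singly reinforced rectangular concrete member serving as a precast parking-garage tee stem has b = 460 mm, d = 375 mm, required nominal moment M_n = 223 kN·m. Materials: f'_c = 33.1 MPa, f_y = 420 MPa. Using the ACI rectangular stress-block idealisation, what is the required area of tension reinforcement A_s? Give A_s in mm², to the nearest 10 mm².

With M_n = 0.85 f'_c a b (d − a/2), solve the quadratic for a:
a = d − √(d² − 2M_n/(0.85 f'_c b)) = 375 − √(375² − 2 × 223×10⁶/(0.85 × 33.1 × 460)) = 49.17 mm.
A_s = 0.85 f'_c a b / f_y = 0.85 × 33.1 × 49.17 × 460 / 420 = 1515.2 mm².

A_s ≈ 1520 mm²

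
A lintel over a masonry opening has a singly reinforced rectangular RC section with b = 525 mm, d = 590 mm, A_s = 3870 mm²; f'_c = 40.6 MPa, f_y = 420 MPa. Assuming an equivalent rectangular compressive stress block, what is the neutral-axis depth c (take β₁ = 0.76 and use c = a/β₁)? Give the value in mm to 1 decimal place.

c ≈ 118.0 mm

T = A_s f_y = 3870 × 420 = 1625400 N = 1625.4 kN.
Setting C = 0.85 f'_c a b equal to T: a = 1625400/(0.85 × 40.6 × 525) = 89.713 mm.
With β₁ = 0.76, c = a/β₁ = 89.713/0.76 = 118.0 mm.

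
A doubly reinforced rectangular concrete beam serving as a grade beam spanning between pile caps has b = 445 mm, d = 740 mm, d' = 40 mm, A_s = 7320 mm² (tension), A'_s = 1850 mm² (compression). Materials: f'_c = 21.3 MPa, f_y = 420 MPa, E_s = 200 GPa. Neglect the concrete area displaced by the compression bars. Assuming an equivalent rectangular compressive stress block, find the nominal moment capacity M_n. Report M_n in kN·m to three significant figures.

M_n ≈ 1920 kN·m

Assume both tension and compression steel yield.
Net tension couple steel: A_s − A'_s = 5470 mm².
a = (A_s − A'_s) f_y / (0.85 f'_c b) = 2297400/(0.85 × 21.3 × 445) = 285.15 mm.
c = a/β₁ = 285.15/0.85 = 335.47 mm; ε'_s = 0.003(c − d')/c = 0.0026 ≥ f_y/E_s = 0.0021, so compression steel does yield.
M_n = (A_s − A'_s) f_y (d − a/2) + A'_s f_y (d − d') = [2297400 × (740 − 142.575) + 777000 × (740 − 40)] × 10⁻⁶ = 1372.52 + 543.90 = 1916.42 kN·m.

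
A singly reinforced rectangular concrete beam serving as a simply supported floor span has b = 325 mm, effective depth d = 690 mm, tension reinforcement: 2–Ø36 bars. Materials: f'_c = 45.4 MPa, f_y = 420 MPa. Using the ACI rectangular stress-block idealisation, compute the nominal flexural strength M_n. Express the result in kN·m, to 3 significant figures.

M_n ≈ 561 kN·m

A_s = 2 × 1018 = 2036 mm².
T = A_s f_y = 2036 × 420 = 855120 N = 855.12 kN.
From C = T: a = T/(0.85 f'_c b) = 855120/(0.85 × 45.4 × 325) = 68.18 mm.
M_n = T(d − a/2) = 855.12 kN × (690 − 34.09) mm = 560.88 kN·m.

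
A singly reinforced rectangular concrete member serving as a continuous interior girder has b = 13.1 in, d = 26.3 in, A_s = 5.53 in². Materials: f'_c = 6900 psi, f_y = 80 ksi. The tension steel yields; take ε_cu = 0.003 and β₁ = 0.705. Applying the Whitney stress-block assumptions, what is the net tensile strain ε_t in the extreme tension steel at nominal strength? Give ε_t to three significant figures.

a = A_s f_y/(0.85 f'_c b) = 5.758 in.
β₁ = 0.705, so c = a/β₁ = 5.758/0.705 = 8.167 in.
From the linear strain diagram with ε_cu = 0.003: ε_t = 0.003 (d − c)/c = 0.003 × (26.3 − 8.167)/8.167 = 0.00666.
Since ε_t ≥ 0.005, the section is tension-controlled.

ε_t ≈ 0.00666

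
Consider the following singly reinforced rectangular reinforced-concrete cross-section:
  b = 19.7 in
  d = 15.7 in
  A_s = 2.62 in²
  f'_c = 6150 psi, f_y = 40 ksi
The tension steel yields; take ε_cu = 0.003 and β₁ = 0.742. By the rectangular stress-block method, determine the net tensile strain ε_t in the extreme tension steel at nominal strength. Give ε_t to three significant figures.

a = A_s f_y/(0.85 f'_c b) = 1.018 in.
β₁ = 0.742, so c = a/β₁ = 1.018/0.742 = 1.372 in.
From the linear strain diagram with ε_cu = 0.003: ε_t = 0.003 (d − c)/c = 0.003 × (15.7 − 1.372)/1.372 = 0.0313.
Since ε_t ≥ 0.005, the section is tension-controlled.

ε_t ≈ 0.0313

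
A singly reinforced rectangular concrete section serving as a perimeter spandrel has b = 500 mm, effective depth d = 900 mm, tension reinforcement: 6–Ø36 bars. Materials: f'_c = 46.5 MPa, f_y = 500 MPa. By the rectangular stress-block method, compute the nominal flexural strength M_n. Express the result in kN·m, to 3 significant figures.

M_n ≈ 2510 kN·m

A_s = 6 × 1018 = 6108 mm².
T = A_s f_y = 6108 × 500 = 3054000 N = 3054 kN.
From C = T: a = T/(0.85 f'_c b) = 3054000/(0.85 × 46.5 × 500) = 154.54 mm.
M_n = T(d − a/2) = 3054 kN × (900 − 77.27) mm = 2512.62 kN·m.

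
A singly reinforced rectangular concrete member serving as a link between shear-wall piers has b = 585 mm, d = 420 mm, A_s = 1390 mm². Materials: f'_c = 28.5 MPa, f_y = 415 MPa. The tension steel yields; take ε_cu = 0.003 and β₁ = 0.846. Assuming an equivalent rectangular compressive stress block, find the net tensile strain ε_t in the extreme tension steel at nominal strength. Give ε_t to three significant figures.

ε_t ≈ 0.0232

a = A_s f_y/(0.85 f'_c b) = 40.70 mm.
β₁ = 0.846, so c = a/β₁ = 40.70/0.846 = 48.11 mm.
From the linear strain diagram with ε_cu = 0.003: ε_t = 0.003 (d − c)/c = 0.003 × (420 − 48.11)/48.11 = 0.0232.
Since ε_t ≥ 0.005, the section is tension-controlled.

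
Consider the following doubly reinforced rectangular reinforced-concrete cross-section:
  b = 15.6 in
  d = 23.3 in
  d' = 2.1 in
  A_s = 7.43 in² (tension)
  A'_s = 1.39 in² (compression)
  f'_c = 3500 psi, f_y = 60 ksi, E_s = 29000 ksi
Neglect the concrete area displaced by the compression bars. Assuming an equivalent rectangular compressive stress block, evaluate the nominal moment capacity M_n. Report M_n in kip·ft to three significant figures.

Assume both steels yield.
a = (A_s − A'_s) f_y/(0.85 f'_c b) = (7.43 − 1.39) × 60/(0.85 × 3.5 × 15.6) = 7.809 in.
c = a/β₁ = 7.809/0.85 = 9.187 in; ε'_s = 0.003(c − d')/c = 0.0023 ≥ ε_y = 0.0021, so the compression steel yields.
M_n = (A_s − A'_s) f_y (d − a/2) + A'_s f_y (d − d') = 362.4 × (23.3 − 3.9045) + 83.4 × (23.3 − 2.1) = 7028.9 + 1768.1 = 8797.0 kip·in = 8797.0/12 = 733.08 kip·ft.

M_n ≈ 733 kip·ft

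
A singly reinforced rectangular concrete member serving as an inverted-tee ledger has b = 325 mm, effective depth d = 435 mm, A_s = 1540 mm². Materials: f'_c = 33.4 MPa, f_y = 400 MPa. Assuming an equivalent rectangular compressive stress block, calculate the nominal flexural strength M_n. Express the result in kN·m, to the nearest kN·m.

T = A_s f_y = 1540 × 400 = 616000 N = 616 kN.
From C = T: a = T/(0.85 f'_c b) = 616000/(0.85 × 33.4 × 325) = 66.76 mm.
M_n = T(d − a/2) = 616 kN × (435 − 33.38) mm = 247.40 kN·m.

M_n ≈ 247 kN·m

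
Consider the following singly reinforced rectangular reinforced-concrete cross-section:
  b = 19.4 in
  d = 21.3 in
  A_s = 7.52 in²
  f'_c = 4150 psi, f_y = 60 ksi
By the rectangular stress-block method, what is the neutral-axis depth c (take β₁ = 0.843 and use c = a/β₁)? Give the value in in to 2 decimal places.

T = A_s f_y = 7.52 × 60 = 451.2 kips.
a = T/(0.85 f'_c b) = 451.2/(0.85 × 4.15 × 19.4) = 6.5933 in.
With β₁ = 0.843, c = a/β₁ = 6.5933/0.843 = 7.82 in.

c ≈ 7.82 in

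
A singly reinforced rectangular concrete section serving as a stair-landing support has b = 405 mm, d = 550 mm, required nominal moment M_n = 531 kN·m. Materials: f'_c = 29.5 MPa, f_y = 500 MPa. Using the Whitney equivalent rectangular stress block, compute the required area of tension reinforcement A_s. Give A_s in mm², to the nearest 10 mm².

With M_n = 0.85 f'_c a b (d − a/2), solve the quadratic for a:
a = d − √(d² − 2M_n/(0.85 f'_c b)) = 550 − √(550² − 2 × 531×10⁶/(0.85 × 29.5 × 405)) = 105.11 mm.
A_s = 0.85 f'_c a b / f_y = 0.85 × 29.5 × 105.11 × 405 / 500 = 2134.9 mm².

A_s ≈ 2130 mm²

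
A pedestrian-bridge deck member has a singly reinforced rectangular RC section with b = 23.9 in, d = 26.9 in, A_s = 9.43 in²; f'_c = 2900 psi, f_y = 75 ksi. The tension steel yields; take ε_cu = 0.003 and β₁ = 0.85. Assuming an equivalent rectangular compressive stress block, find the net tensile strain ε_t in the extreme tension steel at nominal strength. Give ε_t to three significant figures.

a = A_s f_y/(0.85 f'_c b) = 12.005 in.
β₁ = 0.85, so c = a/β₁ = 12.005/0.85 = 14.124 in.
From the linear strain diagram with ε_cu = 0.003: ε_t = 0.003 (d − c)/c = 0.003 × (26.9 − 14.124)/14.124 = 0.00271.
ε_t < 0.004 — the section is over-reinforced for flexure under ACI limits.

ε_t ≈ 0.00271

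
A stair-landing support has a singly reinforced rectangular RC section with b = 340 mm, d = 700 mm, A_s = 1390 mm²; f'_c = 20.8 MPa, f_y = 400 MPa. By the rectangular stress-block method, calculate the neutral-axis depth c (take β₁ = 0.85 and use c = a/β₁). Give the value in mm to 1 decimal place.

T = A_s f_y = 1390 × 400 = 556000 N = 556 kN.
Setting C = 0.85 f'_c a b equal to T: a = 556000/(0.85 × 20.8 × 340) = 92.494 mm.
With β₁ = 0.85, c = a/β₁ = 92.494/0.85 = 108.8 mm.

c ≈ 108.8 mm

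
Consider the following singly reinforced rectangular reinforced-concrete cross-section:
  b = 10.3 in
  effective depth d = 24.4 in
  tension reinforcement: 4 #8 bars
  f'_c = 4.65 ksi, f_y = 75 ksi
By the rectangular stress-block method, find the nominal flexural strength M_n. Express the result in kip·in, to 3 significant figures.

M_n ≈ 5090 kip·in

A_s = 4 × 0.79 = 3.16 in².
T = A_s f_y = 3.16 × 75 = 237 kips.
a = T/(0.85 f'_c b) = 237/(0.85 × 4.65 × 10.3) = 5.822 in.
M_n = T(d − a/2) = 237 × (24.4 − 2.911) = 5092.9 kip·in.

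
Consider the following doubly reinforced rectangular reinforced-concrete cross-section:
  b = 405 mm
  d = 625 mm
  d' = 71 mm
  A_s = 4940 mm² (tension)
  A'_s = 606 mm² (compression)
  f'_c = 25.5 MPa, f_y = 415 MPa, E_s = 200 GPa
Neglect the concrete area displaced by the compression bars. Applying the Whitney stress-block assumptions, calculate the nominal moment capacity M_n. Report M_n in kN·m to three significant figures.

M_n ≈ 1080 kN·m

Assume both tension and compression steel yield.
Net tension couple steel: A_s − A'_s = 4334 mm².
a = (A_s − A'_s) f_y / (0.85 f'_c b) = 1798610/(0.85 × 25.5 × 405) = 204.89 mm.
c = a/β₁ = 204.89/0.85 = 241.05 mm; ε'_s = 0.003(c − d')/c = 0.0021 ≥ f_y/E_s = 0.0021, so compression steel does yield.
M_n = (A_s − A'_s) f_y (d − a/2) + A'_s f_y (d − d') = [1798610 × (625 − 102.445) + 251490 × (625 − 71)] × 10⁻⁶ = 939.87 + 139.33 = 1079.20 kN·m.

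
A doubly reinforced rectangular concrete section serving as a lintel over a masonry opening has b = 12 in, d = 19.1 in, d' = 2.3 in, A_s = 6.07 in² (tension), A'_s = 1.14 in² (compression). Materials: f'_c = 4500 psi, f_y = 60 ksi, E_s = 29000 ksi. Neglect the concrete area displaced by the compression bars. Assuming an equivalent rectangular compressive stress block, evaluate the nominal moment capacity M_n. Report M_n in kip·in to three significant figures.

M_n ≈ 5850 kip·in

Assume both steels yield.
a = (A_s − A'_s) f_y/(0.85 f'_c b) = (6.07 − 1.14) × 60/(0.85 × 4.5 × 12) = 6.444 in.
c = a/β₁ = 6.444/0.825 = 7.811 in; ε'_s = 0.003(c − d')/c = 0.0021 ≥ ε_y = 0.0021, so the compression steel yields.
M_n = (A_s − A'_s) f_y (d − a/2) + A'_s f_y (d − d') = 295.8 × (19.1 − 3.222) + 68.4 × (19.1 − 2.3) = 4696.7 + 1149.1 = 5845.8 kip·in.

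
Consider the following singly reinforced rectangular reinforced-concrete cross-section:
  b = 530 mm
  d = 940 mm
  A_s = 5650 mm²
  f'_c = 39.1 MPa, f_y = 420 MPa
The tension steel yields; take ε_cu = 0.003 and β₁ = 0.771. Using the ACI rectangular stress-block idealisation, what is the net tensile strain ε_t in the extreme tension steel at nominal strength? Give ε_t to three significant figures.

ε_t ≈ 0.0131

a = A_s f_y/(0.85 f'_c b) = 134.72 mm.
β₁ = 0.771, so c = a/β₁ = 134.72/0.771 = 174.73 mm.
From the linear strain diagram with ε_cu = 0.003: ε_t = 0.003 (d − c)/c = 0.003 × (940 − 174.73)/174.73 = 0.0131.
Since ε_t ≥ 0.005, the section is tension-controlled.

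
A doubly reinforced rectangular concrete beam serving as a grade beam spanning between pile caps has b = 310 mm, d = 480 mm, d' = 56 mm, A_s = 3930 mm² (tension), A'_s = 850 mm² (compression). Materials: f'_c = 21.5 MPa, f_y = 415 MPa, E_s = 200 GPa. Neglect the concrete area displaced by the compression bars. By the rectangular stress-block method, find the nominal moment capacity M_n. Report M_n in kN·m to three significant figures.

M_n ≈ 619 kN·m

Assume both tension and compression steel yield.
Net tension couple steel: A_s − A'_s = 3080 mm².
a = (A_s − A'_s) f_y / (0.85 f'_c b) = 1278200/(0.85 × 21.5 × 310) = 225.62 mm.
c = a/β₁ = 225.62/0.85 = 265.44 mm; ε'_s = 0.003(c − d')/c = 0.0024 ≥ f_y/E_s = 0.0021, so compression steel does yield.
M_n = (A_s − A'_s) f_y (d − a/2) + A'_s f_y (d − d') = [1278200 × (480 − 112.81) + 352750 × (480 − 56)] × 10⁻⁶ = 469.34 + 149.57 = 618.91 kN·m.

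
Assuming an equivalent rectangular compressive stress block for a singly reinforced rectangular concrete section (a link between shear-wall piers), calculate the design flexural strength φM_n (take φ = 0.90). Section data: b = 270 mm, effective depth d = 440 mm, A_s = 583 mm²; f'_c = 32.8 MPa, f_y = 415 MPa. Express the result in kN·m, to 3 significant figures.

T = A_s f_y = 583 × 415 = 241945 N = 241.945 kN.
From C = T: a = T/(0.85 f'_c b) = 241945/(0.85 × 32.8 × 270) = 32.14 mm.
M_n = T(d − a/2) = 241.945 kN × (440 − 16.07) mm = 102.57 kN·m.
φM_n = 0.90 × 102.57 = 92.31 kN·m.

φM_n ≈ 92.3 kN·m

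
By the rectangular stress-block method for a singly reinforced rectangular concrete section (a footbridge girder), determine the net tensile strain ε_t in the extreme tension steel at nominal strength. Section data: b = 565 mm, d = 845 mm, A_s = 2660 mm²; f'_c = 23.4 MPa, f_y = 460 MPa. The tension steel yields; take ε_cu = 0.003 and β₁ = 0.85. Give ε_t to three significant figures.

ε_t ≈ 0.0168

a = A_s f_y/(0.85 f'_c b) = 108.88 mm.
β₁ = 0.85, so c = a/β₁ = 108.88/0.85 = 128.09 mm.
From the linear strain diagram with ε_cu = 0.003: ε_t = 0.003 (d − c)/c = 0.003 × (845 − 128.09)/128.09 = 0.0168.
Since ε_t ≥ 0.005, the section is tension-controlled.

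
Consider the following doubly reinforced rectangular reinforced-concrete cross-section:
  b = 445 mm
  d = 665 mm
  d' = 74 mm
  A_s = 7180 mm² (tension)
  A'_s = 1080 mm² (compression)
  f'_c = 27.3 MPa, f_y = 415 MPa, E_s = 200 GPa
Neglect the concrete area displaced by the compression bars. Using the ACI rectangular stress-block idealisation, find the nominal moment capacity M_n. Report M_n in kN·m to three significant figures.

M_n ≈ 1640 kN·m

Assume both tension and compression steel yield.
Net tension couple steel: A_s − A'_s = 6100 mm².
a = (A_s − A'_s) f_y / (0.85 f'_c b) = 2531500/(0.85 × 27.3 × 445) = 245.15 mm.
c = a/β₁ = 245.15/0.85 = 288.41 mm; ε'_s = 0.003(c − d')/c = 0.0022 ≥ f_y/E_s = 0.0021, so compression steel does yield.
M_n = (A_s − A'_s) f_y (d − a/2) + A'_s f_y (d − d') = [2531500 × (665 − 122.575) + 448200 × (665 − 74)] × 10⁻⁶ = 1373.15 + 264.89 = 1638.04 kN·m.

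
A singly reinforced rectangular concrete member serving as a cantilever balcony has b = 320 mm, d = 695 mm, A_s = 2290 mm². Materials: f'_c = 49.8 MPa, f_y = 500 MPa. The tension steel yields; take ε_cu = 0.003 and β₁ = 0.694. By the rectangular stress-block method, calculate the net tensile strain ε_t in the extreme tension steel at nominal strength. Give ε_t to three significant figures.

ε_t ≈ 0.0141

a = A_s f_y/(0.85 f'_c b) = 84.53 mm.
β₁ = 0.694, so c = a/β₁ = 84.53/0.694 = 121.80 mm.
From the linear strain diagram with ε_cu = 0.003: ε_t = 0.003 (d − c)/c = 0.003 × (695 − 121.80)/121.80 = 0.0141.
Since ε_t ≥ 0.005, the section is tension-controlled.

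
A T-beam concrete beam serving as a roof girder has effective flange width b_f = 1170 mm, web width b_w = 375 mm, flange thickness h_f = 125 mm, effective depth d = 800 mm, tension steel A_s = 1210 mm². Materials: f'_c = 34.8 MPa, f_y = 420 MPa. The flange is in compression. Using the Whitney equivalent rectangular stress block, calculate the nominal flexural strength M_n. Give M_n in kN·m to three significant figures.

Tension: T = A_s f_y = 1210 × 420 = 508200 N.
Try a within the flange: a = T/(0.85 f'_c b_f) = 508200/(0.85 × 34.8 × 1170) = 14.68 mm.
Since a = 14.68 ≤ h_f = 125 mm, the stress block lies entirely in the flange; analyse as a rectangular beam of width b_f.
M_n = T(d − a/2) = 508200 × (800 − 7.34) = 402.83 × 10⁶ N·mm.
M_n = 402.83 kN·m.

M_n ≈ 403 kN·m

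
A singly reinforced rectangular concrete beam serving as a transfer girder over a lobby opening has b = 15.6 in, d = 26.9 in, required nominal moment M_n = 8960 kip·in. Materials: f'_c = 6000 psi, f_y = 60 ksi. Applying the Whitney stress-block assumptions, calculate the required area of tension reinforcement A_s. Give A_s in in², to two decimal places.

From M_n = 0.85 f'_c a b (d − a/2):
a = d − √(d² − 2M_n/(0.85 f'_c b)) = 26.9 − √(26.9² − 2 × 8960/(0.85 × 6 × 15.6)) = 4.576 in.
A_s = 0.85 f'_c a b / f_y = 0.85 × 6 × 4.576 × 15.6 / 60 = 6.068 in².

A_s ≈ 6.07 in²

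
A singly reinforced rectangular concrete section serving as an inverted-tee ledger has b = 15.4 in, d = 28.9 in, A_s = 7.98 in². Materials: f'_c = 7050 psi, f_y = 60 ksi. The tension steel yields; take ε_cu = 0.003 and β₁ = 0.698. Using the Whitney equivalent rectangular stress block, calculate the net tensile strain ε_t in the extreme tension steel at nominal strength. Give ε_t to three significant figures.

ε_t ≈ 0.00866

a = A_s f_y/(0.85 f'_c b) = 5.188 in.
β₁ = 0.698, so c = a/β₁ = 5.188/0.698 = 7.433 in.
From the linear strain diagram with ε_cu = 0.003: ε_t = 0.003 (d − c)/c = 0.003 × (28.9 − 7.433)/7.433 = 0.00866.
Since ε_t ≥ 0.005, the section is tension-controlled.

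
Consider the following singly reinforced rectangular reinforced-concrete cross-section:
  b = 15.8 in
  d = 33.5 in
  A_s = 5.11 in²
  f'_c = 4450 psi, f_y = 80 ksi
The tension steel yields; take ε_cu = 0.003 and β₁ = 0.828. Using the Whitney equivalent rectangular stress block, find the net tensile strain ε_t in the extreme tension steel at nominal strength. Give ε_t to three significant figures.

a = A_s f_y/(0.85 f'_c b) = 6.840 in.
β₁ = 0.828, so c = a/β₁ = 6.840/0.828 = 8.261 in.
From the linear strain diagram with ε_cu = 0.003: ε_t = 0.003 (d − c)/c = 0.003 × (33.5 − 8.261)/8.261 = 0.00917.
Since ε_t ≥ 0.005, the section is tension-controlled.

ε_t ≈ 0.00917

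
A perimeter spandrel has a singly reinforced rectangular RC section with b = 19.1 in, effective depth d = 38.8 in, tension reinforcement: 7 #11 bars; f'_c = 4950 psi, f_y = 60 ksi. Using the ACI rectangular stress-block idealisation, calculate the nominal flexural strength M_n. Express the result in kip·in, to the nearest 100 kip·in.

A_s = 7 × 1.56 = 10.92 in².
T = A_s f_y = 10.92 × 60 = 655.2 kips.
a = T/(0.85 f'_c b) = 655.2/(0.85 × 4.95 × 19.1) = 8.153 in.
M_n = T(d − a/2) = 655.2 × (38.8 − 4.0765) = 22750.8 kip·in.

M_n ≈ 22800 kip·in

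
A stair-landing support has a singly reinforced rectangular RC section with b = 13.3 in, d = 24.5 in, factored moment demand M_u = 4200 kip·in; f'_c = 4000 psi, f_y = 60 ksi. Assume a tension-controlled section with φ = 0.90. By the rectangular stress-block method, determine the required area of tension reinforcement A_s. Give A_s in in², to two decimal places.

A_s ≈ 3.51 in²

M_n = M_u/φ = 4200/0.90 = 4666.67 kip·in.
From M_n = 0.85 f'_c a b (d − a/2):
a = d − √(d² − 2M_n/(0.85 f'_c b)) = 24.5 − √(24.5² − 2 × 4666.67/(0.85 × 4 × 13.3)) = 4.654 in.
A_s = 0.85 f'_c a b / f_y = 0.85 × 4 × 4.654 × 13.3 / 60 = 3.508 in².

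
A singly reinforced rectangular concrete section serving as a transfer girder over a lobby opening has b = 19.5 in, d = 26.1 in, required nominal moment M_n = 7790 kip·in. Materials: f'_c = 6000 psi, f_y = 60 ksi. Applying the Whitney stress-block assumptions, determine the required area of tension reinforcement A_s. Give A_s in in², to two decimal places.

A_s ≈ 5.30 in²

From M_n = 0.85 f'_c a b (d − a/2):
a = d − √(d² − 2M_n/(0.85 f'_c b)) = 26.1 − √(26.1² − 2 × 7790/(0.85 × 6 × 19.5)) = 3.197 in.
A_s = 0.85 f'_c a b / f_y = 0.85 × 6 × 3.197 × 19.5 / 60 = 5.299 in².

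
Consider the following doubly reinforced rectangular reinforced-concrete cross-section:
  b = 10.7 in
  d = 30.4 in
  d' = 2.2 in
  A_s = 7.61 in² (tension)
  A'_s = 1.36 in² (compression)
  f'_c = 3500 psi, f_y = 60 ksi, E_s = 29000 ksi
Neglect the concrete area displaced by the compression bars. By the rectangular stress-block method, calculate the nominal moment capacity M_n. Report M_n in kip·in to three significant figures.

Assume both steels yield.
a = (A_s − A'_s) f_y/(0.85 f'_c b) = (7.61 − 1.36) × 60/(0.85 × 3.5 × 10.7) = 11.780 in.
c = a/β₁ = 11.780/0.85 = 13.859 in; ε'_s = 0.003(c − d')/c = 0.0025 ≥ ε_y = 0.0021, so the compression steel yields.
M_n = (A_s − A'_s) f_y (d − a/2) + A'_s f_y (d − d') = 375 × (30.4 − 5.89) + 81.6 × (30.4 − 2.2) = 9191.3 + 2301.1 = 11492.4 kip·in.

M_n ≈ 11500 kip·in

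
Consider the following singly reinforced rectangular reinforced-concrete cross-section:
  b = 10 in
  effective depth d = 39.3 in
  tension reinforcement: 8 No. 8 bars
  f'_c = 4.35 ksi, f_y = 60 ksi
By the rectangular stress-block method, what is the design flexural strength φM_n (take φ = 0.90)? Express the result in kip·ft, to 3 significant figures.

A_s = 8 × 0.79 = 6.32 in².
T = A_s f_y = 6.32 × 60 = 379.2 kips.
a = T/(0.85 f'_c b) = 379.2/(0.85 × 4.35 × 10) = 10.256 in.
M_n = T(d − a/2) = 379.2 × (39.3 − 5.128) = 12958.0 kip·in = 12958.0/12 = 1079.83 kip·ft.
φM_n = 0.90 × 1079.83 = 971.85 kip·ft.

φM_n ≈ 972 kip·ft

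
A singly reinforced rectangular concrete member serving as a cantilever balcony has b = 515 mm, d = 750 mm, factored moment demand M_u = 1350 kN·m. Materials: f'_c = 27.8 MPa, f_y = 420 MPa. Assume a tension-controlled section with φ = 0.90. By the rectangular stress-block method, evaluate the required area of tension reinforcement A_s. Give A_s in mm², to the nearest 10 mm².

A_s ≈ 5440 mm²

M_n = M_u/φ = 1350/0.90 = 1500 kN·m.
With M_n = 0.85 f'_c a b (d − a/2), solve the quadratic for a:
a = d − √(d² − 2M_n/(0.85 f'_c b)) = 750 − √(750² − 2 × 1500×10⁶/(0.85 × 27.8 × 515)) = 187.88 mm.
A_s = 0.85 f'_c a b / f_y = 0.85 × 27.8 × 187.88 × 515 / 420 = 5443.8 mm².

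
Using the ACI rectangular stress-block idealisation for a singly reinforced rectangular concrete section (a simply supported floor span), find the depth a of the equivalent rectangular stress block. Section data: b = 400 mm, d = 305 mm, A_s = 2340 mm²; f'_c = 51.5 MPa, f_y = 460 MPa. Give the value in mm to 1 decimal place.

T = A_s f_y = 2340 × 460 = 1076400 N = 1076.4 kN.
Setting C = 0.85 f'_c a b equal to T: a = 1076400/(0.85 × 51.5 × 400) = 61.5 mm.

a ≈ 61.5 mm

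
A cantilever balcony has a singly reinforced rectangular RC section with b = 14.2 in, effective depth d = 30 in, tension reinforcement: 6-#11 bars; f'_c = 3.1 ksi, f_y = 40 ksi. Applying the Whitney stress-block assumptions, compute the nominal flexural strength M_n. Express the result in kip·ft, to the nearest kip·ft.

M_n ≈ 780 kip·ft

A_s = 6 × 1.56 = 9.36 in².
T = A_s f_y = 9.36 × 40 = 374.4 kips.
a = T/(0.85 f'_c b) = 374.4/(0.85 × 3.1 × 14.2) = 10.006 in.
M_n = T(d − a/2) = 374.4 × (30 − 5.003) = 9358.9 kip·in = 9358.9/12 = 779.91 kip·ft.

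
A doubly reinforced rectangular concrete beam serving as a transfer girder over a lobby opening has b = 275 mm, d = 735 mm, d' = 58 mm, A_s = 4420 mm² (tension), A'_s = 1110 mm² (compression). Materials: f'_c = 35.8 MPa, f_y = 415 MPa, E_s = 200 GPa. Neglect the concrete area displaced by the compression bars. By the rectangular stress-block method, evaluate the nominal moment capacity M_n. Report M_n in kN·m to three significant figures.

Assume both tension and compression steel yield.
Net tension couple steel: A_s − A'_s = 3310 mm².
a = (A_s − A'_s) f_y / (0.85 f'_c b) = 1373650/(0.85 × 35.8 × 275) = 164.15 mm.
c = a/β₁ = 164.15/0.794 = 206.74 mm; ε'_s = 0.003(c − d')/c = 0.0022 ≥ f_y/E_s = 0.0021, so compression steel does yield.
M_n = (A_s − A'_s) f_y (d − a/2) + A'_s f_y (d − d') = [1373650 × (735 − 82.075) + 460650 × (735 − 58)] × 10⁻⁶ = 896.89 + 311.86 = 1208.75 kN·m.

M_n ≈ 1210 kN·m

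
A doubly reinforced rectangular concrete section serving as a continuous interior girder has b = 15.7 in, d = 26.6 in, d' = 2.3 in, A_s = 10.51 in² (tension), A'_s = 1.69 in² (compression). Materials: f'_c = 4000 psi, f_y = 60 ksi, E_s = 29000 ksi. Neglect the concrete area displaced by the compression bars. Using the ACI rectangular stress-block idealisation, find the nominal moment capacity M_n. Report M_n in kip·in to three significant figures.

M_n ≈ 13900 kip·in

Assume both steels yield.
a = (A_s − A'_s) f_y/(0.85 f'_c b) = (10.51 − 1.69) × 60/(0.85 × 4 × 15.7) = 9.914 in.
c = a/β₁ = 9.914/0.85 = 11.664 in; ε'_s = 0.003(c − d')/c = 0.0024 ≥ ε_y = 0.0021, so the compression steel yields.
M_n = (A_s − A'_s) f_y (d − a/2) + A'_s f_y (d − d') = 529.2 × (26.6 − 4.957) + 101.4 × (26.6 − 2.3) = 11453.5 + 2464.0 = 13917.5 kip·in.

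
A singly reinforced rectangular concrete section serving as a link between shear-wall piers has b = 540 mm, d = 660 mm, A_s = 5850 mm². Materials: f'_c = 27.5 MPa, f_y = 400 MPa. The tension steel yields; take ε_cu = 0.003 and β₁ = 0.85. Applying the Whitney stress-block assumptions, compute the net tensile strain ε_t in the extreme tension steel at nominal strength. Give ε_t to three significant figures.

a = A_s f_y/(0.85 f'_c b) = 185.38 mm.
β₁ = 0.85, so c = a/β₁ = 185.38/0.85 = 218.09 mm.
From the linear strain diagram with ε_cu = 0.003: ε_t = 0.003 (d − c)/c = 0.003 × (660 − 218.09)/218.09 = 0.00608.
Since ε_t ≥ 0.005, the section is tension-controlled.

ε_t ≈ 0.00608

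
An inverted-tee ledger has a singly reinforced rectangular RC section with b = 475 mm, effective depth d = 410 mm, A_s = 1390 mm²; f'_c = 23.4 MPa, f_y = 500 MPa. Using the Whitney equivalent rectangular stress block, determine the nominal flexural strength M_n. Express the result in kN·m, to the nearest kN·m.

T = A_s f_y = 1390 × 500 = 695000 N = 695 kN.
From C = T: a = T/(0.85 f'_c b) = 695000/(0.85 × 23.4 × 475) = 73.56 mm.
M_n = T(d − a/2) = 695 kN × (410 − 36.78) mm = 259.39 kN·m.

M_n ≈ 259 kN·m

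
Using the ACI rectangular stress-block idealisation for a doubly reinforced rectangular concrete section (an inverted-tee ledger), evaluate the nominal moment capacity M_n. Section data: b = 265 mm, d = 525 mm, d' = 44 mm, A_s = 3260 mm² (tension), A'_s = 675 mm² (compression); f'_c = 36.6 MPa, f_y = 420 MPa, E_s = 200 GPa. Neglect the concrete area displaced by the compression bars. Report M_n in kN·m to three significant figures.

M_n ≈ 635 kN·m

Assume both tension and compression steel yield.
Net tension couple steel: A_s − A'_s = 2585 mm².
a = (A_s − A'_s) f_y / (0.85 f'_c b) = 1085700/(0.85 × 36.6 × 265) = 131.69 mm.
c = a/β₁ = 131.69/0.789 = 166.91 mm; ε'_s = 0.003(c − d')/c = 0.0022 ≥ f_y/E_s = 0.0021, so compression steel does yield.
M_n = (A_s − A'_s) f_y (d − a/2) + A'_s f_y (d − d') = [1085700 × (525 − 65.845) + 283500 × (525 − 44)] × 10⁻⁶ = 498.50 + 136.36 = 634.86 kN·m.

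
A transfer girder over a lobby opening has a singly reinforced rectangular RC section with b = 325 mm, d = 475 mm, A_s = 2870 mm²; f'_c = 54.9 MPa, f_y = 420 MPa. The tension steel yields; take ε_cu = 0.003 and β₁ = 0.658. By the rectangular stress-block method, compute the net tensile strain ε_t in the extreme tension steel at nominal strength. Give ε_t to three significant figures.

a = A_s f_y/(0.85 f'_c b) = 79.48 mm.
β₁ = 0.658, so c = a/β₁ = 79.48/0.658 = 120.79 mm.
From the linear strain diagram with ε_cu = 0.003: ε_t = 0.003 (d − c)/c = 0.003 × (475 − 120.79)/120.79 = 0.00880.
Since ε_t ≥ 0.005, the section is tension-controlled.

ε_t ≈ 0.00880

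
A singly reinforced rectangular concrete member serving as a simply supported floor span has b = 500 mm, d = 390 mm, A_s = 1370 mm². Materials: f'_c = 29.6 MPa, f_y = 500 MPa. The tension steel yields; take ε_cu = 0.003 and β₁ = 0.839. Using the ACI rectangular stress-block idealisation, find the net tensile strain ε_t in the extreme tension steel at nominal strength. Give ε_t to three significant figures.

a = A_s f_y/(0.85 f'_c b) = 54.45 mm.
β₁ = 0.839, so c = a/β₁ = 54.45/0.839 = 64.90 mm.
From the linear strain diagram with ε_cu = 0.003: ε_t = 0.003 (d − c)/c = 0.003 × (390 − 64.90)/64.90 = 0.0150.
Since ε_t ≥ 0.005, the section is tension-controlled.

ε_t ≈ 0.0150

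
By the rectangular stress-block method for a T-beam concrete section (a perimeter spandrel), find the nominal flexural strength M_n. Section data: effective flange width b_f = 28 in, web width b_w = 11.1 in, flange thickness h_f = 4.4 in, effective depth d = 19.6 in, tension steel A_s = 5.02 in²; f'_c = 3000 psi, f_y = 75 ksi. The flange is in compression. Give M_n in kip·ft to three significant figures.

M_n ≈ 529 kip·ft

Tension: T = A_s f_y = 5.02 × 75 = 376.5 kips.
Try a within the flange: a = T/(0.85 f'_c b_f) = 376.5/(0.85 × 3 × 28) = 5.273 in.
a = 5.273 > h_f = 4.4 in: the block extends into the web. Split into flange-overhang and web parts.
C_f = 0.85 f'_c (b_f − b_w) h_f = 0.85 × 3 × (28 − 11.1) × 4.4 = 189.6 kips.
Remaining web compression depth: a_w = (T − C_f)/(0.85 f'_c b_w) = (376.5 − 189.6)/(0.85 × 3 × 11.1) = 6.603 in.
M_n = C_f(d − h_f/2) + (T − C_f)(d − a_w/2) = 189.6 × (19.6 − 2.2) + 186.9 × (19.6 − 3.3015) = 3299.0 + 3046.2 = 6345.2 kip·in.
M_n = 6345.2/12 = 528.77 kip·ft.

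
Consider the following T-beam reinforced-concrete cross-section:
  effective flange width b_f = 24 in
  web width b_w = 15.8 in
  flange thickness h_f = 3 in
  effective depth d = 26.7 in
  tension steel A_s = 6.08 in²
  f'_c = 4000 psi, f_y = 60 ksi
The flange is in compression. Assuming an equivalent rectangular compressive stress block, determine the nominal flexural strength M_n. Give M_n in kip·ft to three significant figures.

Tension: T = A_s f_y = 6.08 × 60 = 364.8 kips.
Try a within the flange: a = T/(0.85 f'_c b_f) = 364.8/(0.85 × 4 × 24) = 4.471 in.
a = 4.471 > h_f = 3 in: the block extends into the web. Split into flange-overhang and web parts.
C_f = 0.85 f'_c (b_f − b_w) h_f = 0.85 × 4 × (24 − 15.8) × 3 = 83.6 kips.
Remaining web compression depth: a_w = (T − C_f)/(0.85 f'_c b_w) = (364.8 − 83.6)/(0.85 × 4 × 15.8) = 5.235 in.
M_n = C_f(d − h_f/2) + (T − C_f)(d − a_w/2) = 83.6 × (26.7 − 1.5) + 281.2 × (26.7 − 2.6175) = 2106.7 + 6772.0 = 8878.7 kip·in.
M_n = 8878.7/12 = 739.89 kip·ft.

M_n ≈ 740 kip·ft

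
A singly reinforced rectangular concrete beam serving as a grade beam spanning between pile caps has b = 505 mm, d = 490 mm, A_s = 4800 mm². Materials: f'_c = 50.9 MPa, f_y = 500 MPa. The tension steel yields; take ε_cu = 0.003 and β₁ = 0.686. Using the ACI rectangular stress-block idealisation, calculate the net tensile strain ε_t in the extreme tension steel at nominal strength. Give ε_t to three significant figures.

a = A_s f_y/(0.85 f'_c b) = 109.85 mm.
β₁ = 0.686, so c = a/β₁ = 109.85/0.686 = 160.13 mm.
From the linear strain diagram with ε_cu = 0.003: ε_t = 0.003 (d − c)/c = 0.003 × (490 − 160.13)/160.13 = 0.00618.
Since ε_t ≥ 0.005, the section is tension-controlled.

ε_t ≈ 0.00618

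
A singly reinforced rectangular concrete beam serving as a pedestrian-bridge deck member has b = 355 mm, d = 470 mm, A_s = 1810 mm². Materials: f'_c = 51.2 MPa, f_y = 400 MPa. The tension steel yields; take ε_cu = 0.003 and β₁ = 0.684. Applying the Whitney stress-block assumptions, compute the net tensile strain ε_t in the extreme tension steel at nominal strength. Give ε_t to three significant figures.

a = A_s f_y/(0.85 f'_c b) = 46.86 mm.
β₁ = 0.684, so c = a/β₁ = 46.86/0.684 = 68.51 mm.
From the linear strain diagram with ε_cu = 0.003: ε_t = 0.003 (d − c)/c = 0.003 × (470 − 68.51)/68.51 = 0.0176.
Since ε_t ≥ 0.005, the section is tension-controlled.

ε_t ≈ 0.0176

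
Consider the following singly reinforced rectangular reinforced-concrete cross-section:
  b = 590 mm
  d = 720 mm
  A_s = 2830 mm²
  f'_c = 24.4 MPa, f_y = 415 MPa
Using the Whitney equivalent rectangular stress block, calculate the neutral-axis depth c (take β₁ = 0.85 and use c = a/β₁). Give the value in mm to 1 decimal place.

c ≈ 112.9 mm

T = A_s f_y = 2830 × 415 = 1174450 N = 1174.45 kN.
Setting C = 0.85 f'_c a b equal to T: a = 1174450/(0.85 × 24.4 × 590) = 95.978 mm.
With β₁ = 0.85, c = a/β₁ = 95.978/0.85 = 112.9 mm.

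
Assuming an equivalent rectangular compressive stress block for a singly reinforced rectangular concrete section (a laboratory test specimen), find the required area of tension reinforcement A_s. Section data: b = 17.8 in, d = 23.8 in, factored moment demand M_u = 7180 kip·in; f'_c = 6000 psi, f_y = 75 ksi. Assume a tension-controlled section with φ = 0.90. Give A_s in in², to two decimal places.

A_s ≈ 4.88 in²

M_n = M_u/φ = 7180/0.90 = 7977.78 kip·in.
From M_n = 0.85 f'_c a b (d − a/2):
a = d − √(d² − 2M_n/(0.85 f'_c b)) = 23.8 − √(23.8² − 2 × 7977.78/(0.85 × 6 × 17.8)) = 4.034 in.
A_s = 0.85 f'_c a b / f_y = 0.85 × 6 × 4.034 × 17.8 / 75 = 4.883 in².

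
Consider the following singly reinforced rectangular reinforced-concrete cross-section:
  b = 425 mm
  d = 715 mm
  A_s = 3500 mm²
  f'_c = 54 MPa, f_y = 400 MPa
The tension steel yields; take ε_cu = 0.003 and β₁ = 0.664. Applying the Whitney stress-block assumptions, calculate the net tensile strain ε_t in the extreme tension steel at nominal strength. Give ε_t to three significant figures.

ε_t ≈ 0.0168

a = A_s f_y/(0.85 f'_c b) = 71.77 mm.
β₁ = 0.664, so c = a/β₁ = 71.77/0.664 = 108.09 mm.
From the linear strain diagram with ε_cu = 0.003: ε_t = 0.003 (d − c)/c = 0.003 × (715 − 108.09)/108.09 = 0.0168.
Since ε_t ≥ 0.005, the section is tension-controlled.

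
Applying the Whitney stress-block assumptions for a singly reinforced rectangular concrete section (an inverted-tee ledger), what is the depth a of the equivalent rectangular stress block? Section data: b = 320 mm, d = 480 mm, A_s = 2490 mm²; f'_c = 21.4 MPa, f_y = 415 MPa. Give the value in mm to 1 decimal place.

a ≈ 177.5 mm

T = A_s f_y = 2490 × 415 = 1033350 N = 1033.35 kN.
Setting C = 0.85 f'_c a b equal to T: a = 1033350/(0.85 × 21.4 × 320) = 177.5 mm.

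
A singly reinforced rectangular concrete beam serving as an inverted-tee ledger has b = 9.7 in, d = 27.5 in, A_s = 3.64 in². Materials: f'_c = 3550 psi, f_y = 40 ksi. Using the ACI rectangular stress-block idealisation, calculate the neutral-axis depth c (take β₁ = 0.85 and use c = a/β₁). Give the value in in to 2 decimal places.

c ≈ 5.85 in

T = A_s f_y = 3.64 × 40 = 145.6 kips.
a = T/(0.85 f'_c b) = 145.6/(0.85 × 3.55 × 9.7) = 4.9744 in.
With β₁ = 0.85, c = a/β₁ = 4.9744/0.85 = 5.85 in.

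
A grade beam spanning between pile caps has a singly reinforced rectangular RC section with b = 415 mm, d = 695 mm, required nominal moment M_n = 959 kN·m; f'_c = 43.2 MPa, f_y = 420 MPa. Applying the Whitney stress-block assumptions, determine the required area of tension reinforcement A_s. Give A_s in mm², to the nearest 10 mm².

A_s ≈ 3530 mm²

With M_n = 0.85 f'_c a b (d − a/2), solve the quadratic for a:
a = d − √(d² − 2M_n/(0.85 f'_c b)) = 695 − √(695² − 2 × 959×10⁶/(0.85 × 43.2 × 415)) = 97.37 mm.
A_s = 0.85 f'_c a b / f_y = 0.85 × 43.2 × 97.37 × 415 / 420 = 3532.9 mm².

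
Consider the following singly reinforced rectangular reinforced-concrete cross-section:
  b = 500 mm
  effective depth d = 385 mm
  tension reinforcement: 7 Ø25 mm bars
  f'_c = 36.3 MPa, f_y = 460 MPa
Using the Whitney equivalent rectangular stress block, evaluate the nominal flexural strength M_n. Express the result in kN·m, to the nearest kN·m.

M_n ≈ 528 kN·m

A_s = 7 × 491 = 3437 mm².
T = A_s f_y = 3437 × 460 = 1581020 N = 1581.02 kN.
From C = T: a = T/(0.85 f'_c b) = 1581020/(0.85 × 36.3 × 500) = 102.48 mm.
M_n = T(d − a/2) = 1581.02 kN × (385 − 51.24) mm = 527.68 kN·m.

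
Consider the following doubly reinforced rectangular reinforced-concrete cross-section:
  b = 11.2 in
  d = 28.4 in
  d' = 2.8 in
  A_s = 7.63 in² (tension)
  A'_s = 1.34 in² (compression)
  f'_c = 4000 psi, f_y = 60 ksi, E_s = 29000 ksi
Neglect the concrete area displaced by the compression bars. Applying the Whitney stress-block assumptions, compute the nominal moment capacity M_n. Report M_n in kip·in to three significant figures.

Assume both steels yield.
a = (A_s − A'_s) f_y/(0.85 f'_c b) = (7.63 − 1.34) × 60/(0.85 × 4 × 11.2) = 9.911 in.
c = a/β₁ = 9.911/0.85 = 11.660 in; ε'_s = 0.003(c − d')/c = 0.0023 ≥ ε_y = 0.0021, so the compression steel yields.
M_n = (A_s − A'_s) f_y (d − a/2) + A'_s f_y (d − d') = 377.4 × (28.4 − 4.9555) + 80.4 × (28.4 − 2.8) = 8848.0 + 2058.2 = 10906.2 kip·in.

M_n ≈ 10900 kip·in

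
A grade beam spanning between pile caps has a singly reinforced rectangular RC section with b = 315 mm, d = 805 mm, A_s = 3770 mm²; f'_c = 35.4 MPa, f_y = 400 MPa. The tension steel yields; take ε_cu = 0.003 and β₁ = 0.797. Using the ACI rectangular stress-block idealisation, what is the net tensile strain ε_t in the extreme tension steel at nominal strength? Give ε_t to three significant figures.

ε_t ≈ 0.00910

a = A_s f_y/(0.85 f'_c b) = 159.10 mm.
β₁ = 0.797, so c = a/β₁ = 159.10/0.797 = 199.62 mm.
From the linear strain diagram with ε_cu = 0.003: ε_t = 0.003 (d − c)/c = 0.003 × (805 − 199.62)/199.62 = 0.00910.
Since ε_t ≥ 0.005, the section is tension-controlled.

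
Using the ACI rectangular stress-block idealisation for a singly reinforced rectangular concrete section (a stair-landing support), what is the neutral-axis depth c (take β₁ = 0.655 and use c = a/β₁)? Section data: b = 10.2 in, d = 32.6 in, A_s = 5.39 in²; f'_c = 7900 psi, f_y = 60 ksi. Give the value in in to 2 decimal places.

T = A_s f_y = 5.39 × 60 = 323.4 kips.
a = T/(0.85 f'_c b) = 323.4/(0.85 × 7.9 × 10.2) = 4.7217 in.
With β₁ = 0.655, c = a/β₁ = 4.7217/0.655 = 7.21 in.

c ≈ 7.21 in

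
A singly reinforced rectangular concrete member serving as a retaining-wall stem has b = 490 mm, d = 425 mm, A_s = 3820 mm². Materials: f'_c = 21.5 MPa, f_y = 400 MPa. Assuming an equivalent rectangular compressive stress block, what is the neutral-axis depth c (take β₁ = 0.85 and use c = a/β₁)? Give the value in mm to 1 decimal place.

c ≈ 200.7 mm

T = A_s f_y = 3820 × 400 = 1528000 N = 1528 kN.
Setting C = 0.85 f'_c a b equal to T: a = 1528000/(0.85 × 21.5 × 490) = 170.636 mm.
With β₁ = 0.85, c = a/β₁ = 170.636/0.85 = 200.7 mm.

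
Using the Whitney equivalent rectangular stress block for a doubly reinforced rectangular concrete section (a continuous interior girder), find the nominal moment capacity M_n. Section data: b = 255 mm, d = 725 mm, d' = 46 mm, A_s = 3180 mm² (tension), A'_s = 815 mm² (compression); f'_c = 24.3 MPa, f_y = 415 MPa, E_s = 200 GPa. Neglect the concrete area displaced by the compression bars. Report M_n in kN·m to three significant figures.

M_n ≈ 850 kN·m

Assume both tension and compression steel yield.
Net tension couple steel: A_s − A'_s = 2365 mm².
a = (A_s − A'_s) f_y / (0.85 f'_c b) = 981475/(0.85 × 24.3 × 255) = 186.34 mm.
c = a/β₁ = 186.34/0.85 = 219.22 mm; ε'_s = 0.003(c − d')/c = 0.0024 ≥ f_y/E_s = 0.0021, so compression steel does yield.
M_n = (A_s − A'_s) f_y (d − a/2) + A'_s f_y (d − d') = [981475 × (725 − 93.17) + 338225 × (725 − 46)] × 10⁻⁶ = 620.13 + 229.65 = 849.78 kN·m.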